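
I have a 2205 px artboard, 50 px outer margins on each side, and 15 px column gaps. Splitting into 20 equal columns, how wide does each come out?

Take off 100 px of margins, leaving 2105 px.
20c + 19·15 = 2105 → 20c = 1820 → c = 91 px.

91 px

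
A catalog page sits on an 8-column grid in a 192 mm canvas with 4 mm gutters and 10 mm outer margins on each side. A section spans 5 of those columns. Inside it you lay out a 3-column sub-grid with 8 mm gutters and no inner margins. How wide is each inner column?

30 mm

Subtract both margins: 192 − 2·10 = 172 mm.
172 − 7·4 = 144; ÷8 gives c = 18 mm.
Span of 5: 5·18 + 4·4 = 90 + 16 = 106 mm.
Subtracting 2 gutters of 8 leaves 90 for 3 columns, so d = 30 mm.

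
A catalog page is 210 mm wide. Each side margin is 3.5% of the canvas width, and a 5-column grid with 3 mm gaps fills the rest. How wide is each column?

Margins: 3.5% × 210 = 7.35 mm each, so content = 210 − 14.7 = 195.3 mm.
Subtracting 4 gaps of 3 leaves 183.3 for 5 columns, so c = 36.66 mm.

36.66 mm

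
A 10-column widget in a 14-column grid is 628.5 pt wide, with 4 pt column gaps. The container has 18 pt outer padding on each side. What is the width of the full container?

Subtracting 9 column gaps of 4 leaves 592.5 for 10 columns, so c = 59.25 pt.
Total width: 2·18 + 14·59.25 + 13·4 = 917.5 pt.

917.5 pt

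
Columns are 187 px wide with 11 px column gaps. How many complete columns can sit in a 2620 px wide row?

13 columns: 13·187 + 12·11 = 2563 px ≤ 2620.
14 columns: 2761 px > 2620. So 13.

13 columns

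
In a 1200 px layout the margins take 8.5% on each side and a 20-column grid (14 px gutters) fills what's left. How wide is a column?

36.5 px

Each margin = 8.5% of 1200 = 102 px; content = 1200 − 2·102 = 996 px.
20c + 19·14 = 996 → 20c = 730 → c = 36.5 px.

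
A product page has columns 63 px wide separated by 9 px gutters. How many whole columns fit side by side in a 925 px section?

12 columns: 12·63 + 11·9 = 855 px ≤ 925.
13 columns: 927 px > 925. So 12.

12 columns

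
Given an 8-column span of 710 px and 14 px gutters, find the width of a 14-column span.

1253 px

Subtracting 7 gutters of 14 leaves 612 for 8 columns, so c = 76.5 px.
14 columns plus 13 gutters: 1071 + 182 = 1253 px.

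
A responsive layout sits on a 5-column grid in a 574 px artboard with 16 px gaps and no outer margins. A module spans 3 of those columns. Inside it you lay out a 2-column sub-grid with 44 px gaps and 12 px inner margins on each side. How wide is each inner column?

135 px

Subtracting 4 gaps of 16 leaves 510 for 5 columns, so c = 102 px.
3 columns plus 2 gaps: 306 + 32 = 338 px.
Inner content = 338 − 2·12 = 314 px.
2 columns + 1 gap: 2d + 1·44 = 314.
2d = 314 − 44 = 270, so d = 135 px.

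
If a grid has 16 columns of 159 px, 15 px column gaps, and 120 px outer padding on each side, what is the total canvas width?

3009 px

Adding margins, columns and gutters: 240 + 2544 + 225 = 3009 px.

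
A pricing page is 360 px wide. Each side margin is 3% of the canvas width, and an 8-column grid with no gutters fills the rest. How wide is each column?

Margins: 3% × 360 = 10.8 px each, so content = 360 − 21.6 = 338.4 px.
338.4 / 8 = 42.3 px per column.

42.3 px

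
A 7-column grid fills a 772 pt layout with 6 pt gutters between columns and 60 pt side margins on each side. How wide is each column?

Subtract both margins: 772 − 2·60 = 652 pt.
Subtracting 6 gutters of 6 leaves 616 for 7 columns, so c = 88 pt.

88 pt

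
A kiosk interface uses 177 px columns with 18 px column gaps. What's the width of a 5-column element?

Span of 5: 5·177 + 4·18 = 885 + 72 = 957 px.

957 px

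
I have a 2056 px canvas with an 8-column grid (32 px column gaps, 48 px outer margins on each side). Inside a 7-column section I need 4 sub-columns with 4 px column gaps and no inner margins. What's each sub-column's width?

424.75 px

Outer content = 2056 − 2·48 = 1960 px.
8 columns + 7 column gaps: 8c + 7·32 = 1960.
8c = 1960 − 224 = 1736, so c = 217 px.
7 columns plus 6 column gaps: 1519 + 192 = 1711 px.
4d + 3·4 = 1711 → 4d = 1699 → d = 424.75 px.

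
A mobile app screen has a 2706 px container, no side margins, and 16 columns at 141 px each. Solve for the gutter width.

Columns use 2256 px, leaving 450 px across 15 gutters = 30 px each.

30 px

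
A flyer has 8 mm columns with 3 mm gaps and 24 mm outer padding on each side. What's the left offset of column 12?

145 mm

Before column 12: the margin + 11 columns + 11 gaps.
Offset = 24 + 11·(8 + 3) = 24 + 121 = 145 mm.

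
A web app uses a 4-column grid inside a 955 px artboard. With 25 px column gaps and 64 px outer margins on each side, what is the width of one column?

188 px

Take off 128 px of margins, leaving 827 px.
827 − 3·25 = 752; ÷4 gives c = 188 px.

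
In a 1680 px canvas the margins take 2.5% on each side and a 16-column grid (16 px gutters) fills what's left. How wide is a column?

Margins: 2.5% × 1680 = 42 px each, so content = 1680 − 84 = 1596 px.
16c + 15·16 = 1596 → 16c = 1356 → c = 84.75 px.

84.75 px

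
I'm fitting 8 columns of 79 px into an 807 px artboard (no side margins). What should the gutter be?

25 px

8·79 + 7g = 807 → 7g = 175 → g = 25 px.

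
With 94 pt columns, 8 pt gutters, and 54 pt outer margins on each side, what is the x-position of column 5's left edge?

462 pt

Each column+gutter stride is 102 pt; 4 of them past the 54 pt margin is 54 + 408 = 462 pt.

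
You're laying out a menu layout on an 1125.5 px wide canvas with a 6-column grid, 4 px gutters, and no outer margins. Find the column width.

184.25 px

6 columns + 5 gutters: 6c + 5·4 = 1125.5.
6c = 1125.5 − 20 = 1105.5, so c = 184.25 px.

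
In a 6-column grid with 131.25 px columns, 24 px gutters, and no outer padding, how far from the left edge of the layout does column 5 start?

Before column 5: 4 columns + 4 gutters.
Offset = 4·(131.25 + 24) = 4·155.25 = 621 px.

621 px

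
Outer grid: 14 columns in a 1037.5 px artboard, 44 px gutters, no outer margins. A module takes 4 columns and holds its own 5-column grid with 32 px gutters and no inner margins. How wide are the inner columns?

27.4 px

Subtracting 13 gutters of 44 leaves 465.5 for 14 columns, so c = 33.25 px.
Span of 4: 4·33.25 + 3·44 = 133 + 132 = 265 px.
5d + 4·32 = 265 → 5d = 137 → d = 27.4 px.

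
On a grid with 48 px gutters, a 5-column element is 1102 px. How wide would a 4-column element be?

872 px

1102 − 4·48 = 910; ÷5 gives c = 182 px.
4-column span = 4·182 + 3·48 = 872 px.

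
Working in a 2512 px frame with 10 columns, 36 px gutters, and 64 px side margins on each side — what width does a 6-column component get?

Subtract both margins: 2512 − 2·64 = 2384 px.
Subtracting 9 gutters of 36 leaves 2060 for 10 columns, so c = 206 px.
6-column span = 6·206 + 5·36 = 1416 px.

1416 px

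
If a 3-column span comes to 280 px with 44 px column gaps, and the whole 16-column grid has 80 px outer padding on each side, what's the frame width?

3c + 2·44 = 280 → 3c = 192 → c = 64 px.
Adding margins, columns and gutters: 160 + 1024 + 660 = 1844 px.

1844 px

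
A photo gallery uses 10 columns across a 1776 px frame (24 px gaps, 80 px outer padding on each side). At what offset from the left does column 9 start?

1392 px

Take off 160 px of margins, leaving 1616 px.
1616 − 9·24 = 1400; ÷10 gives c = 140 px.
Column 9 starts at margin + 8·(column + gutter) = 80 + 8·164 = 1392 px.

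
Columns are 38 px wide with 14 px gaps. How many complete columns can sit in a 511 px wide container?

10 columns

k columns need k·38 + (k−1)·14 = k·52 − 14.
k·52 − 14 ≤ 511 → k ≤ 525 / 52 ≈ 10.10, so k = 10.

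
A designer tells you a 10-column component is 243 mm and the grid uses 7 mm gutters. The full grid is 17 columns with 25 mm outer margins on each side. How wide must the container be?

468 mm

10c + 9·7 = 243 → 10c = 180 → c = 18 mm.
Adding margins, columns and gutters: 50 + 306 + 112 = 468 mm.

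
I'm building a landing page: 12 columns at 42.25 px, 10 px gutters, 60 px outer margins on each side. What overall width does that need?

737 px

Adding margins, columns and gutters: 120 + 507 + 110 = 737 px.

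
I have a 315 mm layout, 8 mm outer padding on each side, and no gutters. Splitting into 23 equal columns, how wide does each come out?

13 mm

Subtract both margins: 315 − 2·8 = 299 mm.
299 / 23 = 13 mm per column.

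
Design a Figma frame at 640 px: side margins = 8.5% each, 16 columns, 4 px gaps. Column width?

640 × (1 − 2·8.5%) = 640 × 83% = 531.2 px for the columns.
16 columns + 15 gaps: 16c + 15·4 = 531.2.
16c = 531.2 − 60 = 471.2, so c = 29.45 px.

29.45 px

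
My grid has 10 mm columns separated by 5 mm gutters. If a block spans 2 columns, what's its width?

2-column span = 2·10 + 1·5 = 25 mm.

25 mm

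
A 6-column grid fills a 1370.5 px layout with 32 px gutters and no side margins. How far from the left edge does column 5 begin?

935 px

1370.5 − 5·32 = 1210.5; ÷6 gives c = 201.75 px.
No margin, so column 5 starts at 4·(column + gutter) = 4·233.75 = 935 px.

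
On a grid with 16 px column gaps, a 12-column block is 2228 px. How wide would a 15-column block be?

12c + 11·16 = 2228 → 12c = 2052 → c = 171 px.
15 columns plus 14 column gaps: 2565 + 224 = 2789 px.

2789 px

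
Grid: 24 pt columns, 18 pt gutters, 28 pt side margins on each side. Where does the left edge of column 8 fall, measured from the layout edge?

Each column+gutter stride is 42 pt; 7 of them past the 28 pt margin is 28 + 294 = 322 pt.

322 pt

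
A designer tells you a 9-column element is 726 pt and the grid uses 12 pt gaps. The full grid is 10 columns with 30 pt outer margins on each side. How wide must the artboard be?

868 pt

726 − 8·12 = 630; ÷9 gives c = 70 pt.
Total width: 2·30 + 10·70 + 9·12 = 868 pt.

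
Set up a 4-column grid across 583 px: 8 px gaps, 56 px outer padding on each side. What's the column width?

Take off 112 px of margins, leaving 471 px.
471 − 3·8 = 447; ÷4 gives c = 111.75 px.

111.75 px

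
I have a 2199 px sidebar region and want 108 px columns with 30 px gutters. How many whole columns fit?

Each extra column adds 108 + 30 = 138 px.
(2199 + 30) / 138 = 16.15, so 16 columns fit.

16 columns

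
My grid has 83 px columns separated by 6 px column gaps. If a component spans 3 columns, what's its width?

261 px

3 columns plus 2 column gaps: 249 + 12 = 261 px.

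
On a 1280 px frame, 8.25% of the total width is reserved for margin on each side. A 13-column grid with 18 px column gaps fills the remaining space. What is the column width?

65.6 px

1280 × (1 − 2·8.25%) = 1280 × 83.5% = 1068.8 px for the columns.
1068.8 − 12·18 = 852.8; ÷13 gives c = 65.6 px.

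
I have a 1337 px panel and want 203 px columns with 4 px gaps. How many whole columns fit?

6 columns

6 columns: 6·203 + 5·4 = 1238 px ≤ 1337.
7 columns: 1445 px > 1337. So 6.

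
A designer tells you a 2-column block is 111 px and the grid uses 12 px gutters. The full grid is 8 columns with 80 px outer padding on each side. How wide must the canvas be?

640 px

2c + 1·12 = 111 → 2c = 99 → c = 49.5 px.
Adding margins, columns and gutters: 160 + 396 + 84 = 640 px.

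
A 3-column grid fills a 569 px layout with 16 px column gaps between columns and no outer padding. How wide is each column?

179 px

Subtracting 2 column gaps of 16 leaves 537 for 3 columns, so c = 179 px.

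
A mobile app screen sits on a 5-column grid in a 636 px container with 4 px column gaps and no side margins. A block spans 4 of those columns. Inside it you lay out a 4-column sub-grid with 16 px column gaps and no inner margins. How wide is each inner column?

115 px

5c + 4·4 = 636 → 5c = 620 → c = 124 px.
4-column span = 4·124 + 3·4 = 508 px.
4d + 3·16 = 508 → 4d = 460 → d = 115 px.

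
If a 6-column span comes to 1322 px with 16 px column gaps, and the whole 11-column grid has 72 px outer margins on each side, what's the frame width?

6c + 5·16 = 1322 → 6c = 1242 → c = 207 px.
Total width: 2·72 + 11·207 + 10·16 = 2581 px.

2581 px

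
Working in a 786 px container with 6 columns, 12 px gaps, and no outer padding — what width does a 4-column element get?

6c + 5·12 = 786 → 6c = 726 → c = 121 px.
4-column span = 4·121 + 3·12 = 520 px.

520 px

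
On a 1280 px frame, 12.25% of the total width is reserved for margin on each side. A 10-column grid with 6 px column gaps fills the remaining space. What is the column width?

Each margin = 12.25% of 1280 = 156.8 px; content = 1280 − 2·156.8 = 966.4 px.
10 columns + 9 column gaps: 10c + 9·6 = 966.4.
10c = 966.4 − 54 = 912.4, so c = 91.24 px.

91.24 px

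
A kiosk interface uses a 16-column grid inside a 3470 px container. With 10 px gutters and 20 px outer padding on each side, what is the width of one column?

205 px

Take off 40 px of margins, leaving 3430 px.
16 columns + 15 gutters: 16c + 15·10 = 3430.
16c = 3430 − 150 = 3280, so c = 205 px.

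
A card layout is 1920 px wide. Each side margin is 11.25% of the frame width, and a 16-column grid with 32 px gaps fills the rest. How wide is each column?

63 px

Each margin = 11.25% of 1920 = 216 px; content = 1920 − 2·216 = 1488 px.
1488 − 15·32 = 1008; ÷16 gives c = 63 px.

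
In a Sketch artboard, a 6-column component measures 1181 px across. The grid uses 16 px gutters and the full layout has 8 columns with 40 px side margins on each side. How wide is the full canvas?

6c + 5·16 = 1181 → 6c = 1101 → c = 183.5 px.
Adding margins, columns and gutters: 80 + 1468 + 112 = 1660 px.

1660 px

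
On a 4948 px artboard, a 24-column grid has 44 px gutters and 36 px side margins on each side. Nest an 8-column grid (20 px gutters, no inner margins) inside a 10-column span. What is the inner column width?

Outer content = 4948 − 2·36 = 4876 px.
Subtracting 23 gutters of 44 leaves 3864 for 24 columns, so c = 161 px.
Span of 10: 10·161 + 9·44 = 1610 + 396 = 2006 px.
2006 − 7·20 = 1866; ÷8 gives d = 233.25 px.

233.25 px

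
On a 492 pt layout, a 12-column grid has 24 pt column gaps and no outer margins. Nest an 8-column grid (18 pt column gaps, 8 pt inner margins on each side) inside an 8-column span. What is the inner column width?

Subtracting 11 column gaps of 24 leaves 228 for 12 columns, so c = 19 pt.
8-column span = 8·19 + 7·24 = 320 pt.
Inner content = 320 − 2·8 = 304 pt.
Subtracting 7 column gaps of 18 leaves 178 for 8 columns, so d = 22.25 pt.

22.25 pt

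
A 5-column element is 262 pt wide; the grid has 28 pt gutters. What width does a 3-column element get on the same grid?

5c + 4·28 = 262 → 5c = 150 → c = 30 pt.
3 columns plus 2 gutters: 90 + 56 = 146 pt.

146 pt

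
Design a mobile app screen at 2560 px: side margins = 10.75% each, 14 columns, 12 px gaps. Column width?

132.4 px

Each margin = 10.75% of 2560 = 275.2 px; content = 2560 − 2·275.2 = 2009.6 px.
14 columns + 13 gaps: 14c + 13·12 = 2009.6.
14c = 2009.6 − 156 = 1853.6, so c = 132.4 px.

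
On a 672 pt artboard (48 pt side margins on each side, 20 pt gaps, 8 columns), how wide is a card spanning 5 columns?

352.5 pt

Take off 96 pt of margins, leaving 576 pt.
8 columns + 7 gaps: 8c + 7·20 = 576.
8c = 576 − 140 = 436, so c = 54.5 pt.
Span of 5: 5·54.5 + 4·20 = 272.5 + 80 = 352.5 pt.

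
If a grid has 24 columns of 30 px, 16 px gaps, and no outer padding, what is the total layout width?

Summing: 720 + 368 = 1088 px.

1088 px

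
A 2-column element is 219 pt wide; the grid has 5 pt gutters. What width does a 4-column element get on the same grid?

219 − 1·5 = 214; ÷2 gives c = 107 pt.
4 columns plus 3 gutters: 428 + 15 = 443 pt.

443 pt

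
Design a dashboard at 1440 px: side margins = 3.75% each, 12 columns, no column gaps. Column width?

Margins: 3.75% × 1440 = 54 px each, so content = 1440 − 108 = 1332 px.
1332 / 12 = 111 px per column.

111 px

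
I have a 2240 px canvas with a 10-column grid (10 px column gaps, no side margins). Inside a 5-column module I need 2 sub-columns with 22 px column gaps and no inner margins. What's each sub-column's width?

546.5 px

2240 − 9·10 = 2150; ÷10 gives c = 215 px.
5-column span = 5·215 + 4·10 = 1115 px.
2d + 1·22 = 1115 → 2d = 1093 → d = 546.5 px.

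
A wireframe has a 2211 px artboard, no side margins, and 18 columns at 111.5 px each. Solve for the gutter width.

12 px

Columns use 2007 px, leaving 204 px across 17 gutters = 12 px each.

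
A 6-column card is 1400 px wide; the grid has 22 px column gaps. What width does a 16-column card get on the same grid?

6 columns + 5 column gaps: 6c + 5·22 = 1400.
6c = 1400 − 110 = 1290, so c = 215 px.
16-column span = 16·215 + 15·22 = 3770 px.

3770 px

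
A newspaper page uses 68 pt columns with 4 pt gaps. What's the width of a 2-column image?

2-column span = 2·68 + 1·4 = 140 pt.

140 pt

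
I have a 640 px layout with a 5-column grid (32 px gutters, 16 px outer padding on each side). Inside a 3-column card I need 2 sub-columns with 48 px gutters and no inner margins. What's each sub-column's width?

Outer content = 640 − 2·16 = 608 px.
608 − 4·32 = 480; ÷5 gives c = 96 px.
Span of 3: 3·96 + 2·32 = 288 + 64 = 352 px.
2d + 1·48 = 352 → 2d = 304 → d = 152 px.

152 px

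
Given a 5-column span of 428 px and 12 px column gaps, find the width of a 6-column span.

428 − 4·12 = 380; ÷5 gives c = 76 px.
6-column span = 6·76 + 5·12 = 516 px.

516 px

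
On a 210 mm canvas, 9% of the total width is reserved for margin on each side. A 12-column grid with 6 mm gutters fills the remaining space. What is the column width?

Each margin = 9% of 210 = 18.9 mm; content = 210 − 2·18.9 = 172.2 mm.
12 columns + 11 gutters: 12c + 11·6 = 172.2.
12c = 172.2 − 66 = 106.2, so c = 8.85 mm.

8.85 mm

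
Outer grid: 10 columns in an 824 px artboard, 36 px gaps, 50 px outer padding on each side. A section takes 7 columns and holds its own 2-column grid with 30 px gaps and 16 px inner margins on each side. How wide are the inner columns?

217 px

Outer content = 824 − 2·50 = 724 px.
Subtracting 9 gaps of 36 leaves 400 for 10 columns, so c = 40 px.
7 columns plus 6 gaps: 280 + 216 = 496 px.
Inner content = 496 − 2·16 = 464 px.
2d + 1·30 = 464 → 2d = 434 → d = 217 px.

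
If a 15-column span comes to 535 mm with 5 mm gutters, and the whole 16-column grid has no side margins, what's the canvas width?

571 mm

15 columns + 14 gutters: 15c + 14·5 = 535.
15c = 535 − 70 = 465, so c = 31 mm.
Summing: 496 + 75 = 571 mm.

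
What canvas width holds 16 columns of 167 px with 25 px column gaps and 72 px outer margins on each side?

Adding margins, columns and gutters: 144 + 2672 + 375 = 3191 px.

3191 px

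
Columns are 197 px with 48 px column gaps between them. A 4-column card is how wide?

4 columns plus 3 column gaps: 788 + 144 = 932 px.

932 px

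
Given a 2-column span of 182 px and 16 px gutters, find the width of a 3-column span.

281 px

182 − 1·16 = 166; ÷2 gives c = 83 px.
Span of 3: 3·83 + 2·16 = 249 + 32 = 281 px.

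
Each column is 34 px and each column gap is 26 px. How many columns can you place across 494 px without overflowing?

k columns need k·34 + (k−1)·26 = k·60 − 26.
k·60 − 26 ≤ 494 → k ≤ 520 / 60 ≈ 8.67, so k = 8.

8 columns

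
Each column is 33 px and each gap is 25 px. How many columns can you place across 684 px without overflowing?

12 columns

12 columns: 12·33 + 11·25 = 671 px ≤ 684.
13 columns: 729 px > 684. So 12.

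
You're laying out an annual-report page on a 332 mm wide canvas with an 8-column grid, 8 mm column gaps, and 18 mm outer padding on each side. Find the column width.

Subtract both margins: 332 − 2·18 = 296 mm.
Subtracting 7 column gaps of 8 leaves 240 for 8 columns, so c = 30 mm.

30 mm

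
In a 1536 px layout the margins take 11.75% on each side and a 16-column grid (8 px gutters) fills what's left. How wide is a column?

65.94 px

Margins: 11.75% × 1536 = 180.48 px each, so content = 1536 − 360.96 = 1175.04 px.
Subtracting 15 gutters of 8 leaves 1055.04 for 16 columns, so c = 65.94 px.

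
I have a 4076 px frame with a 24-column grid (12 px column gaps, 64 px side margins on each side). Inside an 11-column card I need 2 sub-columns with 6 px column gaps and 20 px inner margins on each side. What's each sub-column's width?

878.5 px

Take off 128 px of margins, leaving 3948 px.
Subtracting 23 column gaps of 12 leaves 3672 for 24 columns, so c = 153 px.
11 columns plus 10 column gaps: 1683 + 120 = 1803 px.
Inner content = 1803 − 2·20 = 1763 px.
Subtracting 1 column gap of 6 leaves 1757 for 2 columns, so d = 878.5 px.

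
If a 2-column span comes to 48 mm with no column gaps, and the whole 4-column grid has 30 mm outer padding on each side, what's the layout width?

2c = 48 → c = 24 mm.
Total width: 2·30 + 4·24 = 156 mm.

156 mm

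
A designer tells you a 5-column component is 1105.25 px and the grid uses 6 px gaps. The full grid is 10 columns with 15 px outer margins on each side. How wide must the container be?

2246.5 px

Subtracting 4 gaps of 6 leaves 1081.25 for 5 columns, so c = 216.25 px.
Adding margins, columns and gutters: 30 + 2162.5 + 54 = 2246.5 px.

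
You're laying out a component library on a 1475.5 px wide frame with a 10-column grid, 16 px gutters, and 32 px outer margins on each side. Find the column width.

Content width = 1475.5 − 2·32 = 1411.5 px.
10 columns + 9 gutters: 10c + 9·16 = 1411.5.
10c = 1411.5 − 144 = 1267.5, so c = 126.75 px.

126.75 px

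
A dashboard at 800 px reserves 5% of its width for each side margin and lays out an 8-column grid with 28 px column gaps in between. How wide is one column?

65.5 px

Margins: 5% × 800 = 40 px each, so content = 800 − 80 = 720 px.
720 − 7·28 = 524; ÷8 gives c = 65.5 px.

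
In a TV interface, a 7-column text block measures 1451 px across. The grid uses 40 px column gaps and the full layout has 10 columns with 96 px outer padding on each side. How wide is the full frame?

2282 px

7 columns + 6 column gaps: 7c + 6·40 = 1451.
7c = 1451 − 240 = 1211, so c = 173 px.
Adding margins, columns and gutters: 192 + 1730 + 360 = 2282 px.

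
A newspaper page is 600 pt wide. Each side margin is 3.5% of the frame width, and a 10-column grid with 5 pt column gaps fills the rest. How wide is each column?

Margins: 3.5% × 600 = 21 pt each, so content = 600 − 42 = 558 pt.
558 − 9·5 = 513; ÷10 gives c = 51.3 pt.

51.3 pt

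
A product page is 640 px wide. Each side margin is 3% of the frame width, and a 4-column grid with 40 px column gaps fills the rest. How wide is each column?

120.4 px

640 × (1 − 2·3%) = 640 × 94% = 601.6 px for the columns.
4c + 3·40 = 601.6 → 4c = 481.6 → c = 120.4 px.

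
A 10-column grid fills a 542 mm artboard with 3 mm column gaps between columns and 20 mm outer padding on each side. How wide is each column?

47.5 mm

Content width = 542 − 2·20 = 502 mm.
10 columns + 9 column gaps: 10c + 9·3 = 502.
10c = 502 − 27 = 475, so c = 47.5 mm.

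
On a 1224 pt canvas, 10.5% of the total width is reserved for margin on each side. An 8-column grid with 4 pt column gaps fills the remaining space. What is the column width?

Margins: 10.5% × 1224 = 128.52 pt each, so content = 1224 − 257.04 = 966.96 pt.
966.96 − 7·4 = 938.96; ÷8 gives c = 117.37 pt.

117.37 pt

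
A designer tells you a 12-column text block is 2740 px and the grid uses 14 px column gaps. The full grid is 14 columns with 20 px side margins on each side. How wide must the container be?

3239 px

Subtracting 11 column gaps of 14 leaves 2586 for 12 columns, so c = 215.5 px.
Total width: 2·20 + 14·215.5 + 13·14 = 3239 px.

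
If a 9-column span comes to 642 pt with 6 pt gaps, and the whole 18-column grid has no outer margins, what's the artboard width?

Subtracting 8 gaps of 6 leaves 594 for 9 columns, so c = 66 pt.
Artboard = 18·66 + 17·6 = 1188 + 102 = 1290 pt.

1290 pt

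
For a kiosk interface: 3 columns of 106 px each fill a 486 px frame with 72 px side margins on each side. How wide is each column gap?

12 px

Inside the margins: 486 − 144 = 342 px.
3 columns take 3·106 = 318 px; remaining 24 splits into 2 column gaps.
g = 24 / 2 = 12 px.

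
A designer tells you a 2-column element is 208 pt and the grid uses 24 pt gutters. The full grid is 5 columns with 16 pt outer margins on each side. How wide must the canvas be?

588 pt

2c + 1·24 = 208 → 2c = 184 → c = 92 pt.
Adding margins, columns and gutters: 32 + 460 + 96 = 588 pt.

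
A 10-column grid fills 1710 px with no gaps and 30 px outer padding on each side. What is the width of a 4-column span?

Take off 60 px of margins, leaving 1650 px.
With no gaps, each column is 1650/10 = 165 px.
4-column span = 4·165 = 660 px.

660 px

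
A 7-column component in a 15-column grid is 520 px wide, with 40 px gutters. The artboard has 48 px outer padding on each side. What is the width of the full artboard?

Subtracting 6 gutters of 40 leaves 280 for 7 columns, so c = 40 px.
Total width: 2·48 + 15·40 + 14·40 = 1256 px.

1256 px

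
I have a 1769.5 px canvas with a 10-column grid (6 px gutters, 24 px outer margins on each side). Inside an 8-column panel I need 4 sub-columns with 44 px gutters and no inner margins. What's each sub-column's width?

311 px

Take off 48 px of margins, leaving 1721.5 px.
Subtracting 9 gutters of 6 leaves 1667.5 for 10 columns, so c = 166.75 px.
Span of 8: 8·166.75 + 7·6 = 1334 + 42 = 1376 px.
1376 − 3·44 = 1244; ÷4 gives d = 311 px.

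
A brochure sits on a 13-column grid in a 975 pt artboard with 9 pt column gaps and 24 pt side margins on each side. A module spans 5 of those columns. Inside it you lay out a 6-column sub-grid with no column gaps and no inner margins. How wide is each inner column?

Outer content = 975 − 2·24 = 927 pt.
13c + 12·9 = 927 → 13c = 819 → c = 63 pt.
Span of 5: 5·63 + 4·9 = 315 + 36 = 351 pt.
6d = 351 → d = 58.5 pt.

58.5 pt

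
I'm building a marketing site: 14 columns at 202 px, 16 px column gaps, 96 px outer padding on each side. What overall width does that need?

3228 px

Adding margins, columns and gutters: 192 + 2828 + 208 = 3228 px.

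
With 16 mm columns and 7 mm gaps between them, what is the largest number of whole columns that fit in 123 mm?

5 columns

5 columns: 5·16 + 4·7 = 108 mm ≤ 123.
6 columns: 131 mm > 123. So 5.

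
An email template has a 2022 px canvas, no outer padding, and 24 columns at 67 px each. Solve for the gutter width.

24 columns take 24·67 = 1608 px; remaining 414 splits into 23 gutters.
g = 414 / 23 = 18 px.

18 px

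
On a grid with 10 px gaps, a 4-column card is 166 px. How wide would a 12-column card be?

4c + 3·10 = 166 → 4c = 136 → c = 34 px.
12-column span = 12·34 + 11·10 = 518 px.

518 px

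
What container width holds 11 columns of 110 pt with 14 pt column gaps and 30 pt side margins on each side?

1410 pt

Total width: 2·30 + 11·110 + 10·14 = 1410 pt.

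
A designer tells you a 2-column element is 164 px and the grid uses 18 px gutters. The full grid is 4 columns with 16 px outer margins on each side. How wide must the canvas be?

378 px

2 columns + 1 gutter: 2c + 1·18 = 164.
2c = 164 − 18 = 146, so c = 73 px.
Adding margins, columns and gutters: 32 + 292 + 54 = 378 px.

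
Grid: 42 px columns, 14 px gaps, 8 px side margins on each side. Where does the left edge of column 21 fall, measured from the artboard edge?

1128 px

Column 21 starts at margin + 20·(column + gutter) = 8 + 20·56 = 1128 px.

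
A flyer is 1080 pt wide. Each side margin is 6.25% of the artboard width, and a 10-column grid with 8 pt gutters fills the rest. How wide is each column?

87.3 pt

1080 × (1 − 2·6.25%) = 1080 × 87.5% = 945 pt for the columns.
945 − 9·8 = 873; ÷10 gives c = 87.3 pt.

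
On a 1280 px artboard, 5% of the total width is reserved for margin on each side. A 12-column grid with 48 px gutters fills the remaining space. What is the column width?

52 px

Margins: 5% × 1280 = 64 px each, so content = 1280 − 128 = 1152 px.
12c + 11·48 = 1152 → 12c = 624 → c = 52 px.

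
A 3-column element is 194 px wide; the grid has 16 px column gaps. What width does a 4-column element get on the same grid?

264 px

3 columns + 2 column gaps: 3c + 2·16 = 194.
3c = 194 − 32 = 162, so c = 54 px.
Span of 4: 4·54 + 3·16 = 216 + 48 = 264 px.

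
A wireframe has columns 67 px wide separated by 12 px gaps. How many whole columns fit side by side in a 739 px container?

9 columns

k columns need k·67 + (k−1)·12 = k·79 − 12.
k·79 − 12 ≤ 739 → k ≤ 751 / 79 ≈ 9.51, so k = 9.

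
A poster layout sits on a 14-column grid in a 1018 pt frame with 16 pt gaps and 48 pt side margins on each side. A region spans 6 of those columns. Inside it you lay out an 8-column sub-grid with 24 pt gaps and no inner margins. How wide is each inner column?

Take off 96 pt of margins, leaving 922 pt.
14c + 13·16 = 922 → 14c = 714 → c = 51 pt.
6 columns plus 5 gaps: 306 + 80 = 386 pt.
8 columns + 7 gaps: 8d + 7·24 = 386.
8d = 386 − 168 = 218, so d = 27.25 pt.

27.25 pt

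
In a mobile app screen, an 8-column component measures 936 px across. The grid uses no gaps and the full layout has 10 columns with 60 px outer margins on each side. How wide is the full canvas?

1290 px

936 / 8 = 117 px per column.
Canvas = 2·60 + 10·117 = 120 + 1170 = 1290 px.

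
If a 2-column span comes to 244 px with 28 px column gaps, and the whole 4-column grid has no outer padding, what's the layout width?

2c + 1·28 = 244 → 2c = 216 → c = 108 px.
Summing: 432 + 84 = 516 px.

516 px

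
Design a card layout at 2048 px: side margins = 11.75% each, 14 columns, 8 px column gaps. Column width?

Each margin = 11.75% of 2048 = 240.64 px; content = 2048 − 2·240.64 = 1566.72 px.
14 columns + 13 column gaps: 14c + 13·8 = 1566.72.
14c = 1566.72 − 104 = 1462.72, so c = 104.48 px.

104.48 px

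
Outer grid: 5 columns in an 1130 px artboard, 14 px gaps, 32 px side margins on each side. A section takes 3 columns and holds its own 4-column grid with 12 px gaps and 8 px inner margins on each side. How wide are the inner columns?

145.5 px

Inside the margins: 1130 − 64 = 1066 px.
5 columns + 4 gaps: 5c + 4·14 = 1066.
5c = 1066 − 56 = 1010, so c = 202 px.
3 columns plus 2 gaps: 606 + 28 = 634 px.
Inner content = 634 − 2·8 = 618 px.
618 − 3·12 = 582; ÷4 gives d = 145.5 px.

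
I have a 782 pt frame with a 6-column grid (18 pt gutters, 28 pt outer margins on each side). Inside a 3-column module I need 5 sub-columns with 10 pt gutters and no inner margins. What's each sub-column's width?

Take off 56 pt of margins, leaving 726 pt.
Subtracting 5 gutters of 18 leaves 636 for 6 columns, so c = 106 pt.
3 columns plus 2 gutters: 318 + 36 = 354 pt.
5d + 4·10 = 354 → 5d = 314 → d = 62.8 pt.

62.8 pt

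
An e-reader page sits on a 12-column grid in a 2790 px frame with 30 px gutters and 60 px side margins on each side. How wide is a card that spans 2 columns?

Take off 120 px of margins, leaving 2670 px.
2670 − 11·30 = 2340; ÷12 gives c = 195 px.
2-column span = 2·195 + 1·30 = 420 px.

420 px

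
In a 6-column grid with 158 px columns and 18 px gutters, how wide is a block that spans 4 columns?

4 columns plus 3 gutters: 632 + 54 = 686 px.

686 px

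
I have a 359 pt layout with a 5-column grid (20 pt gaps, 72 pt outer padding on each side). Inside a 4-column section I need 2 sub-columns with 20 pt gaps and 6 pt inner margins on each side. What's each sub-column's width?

Inside the margins: 359 − 144 = 215 pt.
5c + 4·20 = 215 → 5c = 135 → c = 27 pt.
4-column span = 4·27 + 3·20 = 168 pt.
Inner content = 168 − 2·6 = 156 pt.
Subtracting 1 gap of 20 leaves 136 for 2 columns, so d = 68 pt.

68 pt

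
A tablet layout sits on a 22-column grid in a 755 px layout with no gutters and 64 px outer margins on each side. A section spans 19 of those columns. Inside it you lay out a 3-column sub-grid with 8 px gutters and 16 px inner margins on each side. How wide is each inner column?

Subtract both margins: 755 − 2·64 = 627 px.
With no gutters, each column is 627/22 = 28.5 px.
With no gutters, 19 columns span 19·28.5 = 541.5 px.
Inner content = 541.5 − 2·16 = 509.5 px.
3 columns + 2 gutters: 3d + 2·8 = 509.5.
3d = 509.5 − 16 = 493.5, so d = 164.5 px.

164.5 px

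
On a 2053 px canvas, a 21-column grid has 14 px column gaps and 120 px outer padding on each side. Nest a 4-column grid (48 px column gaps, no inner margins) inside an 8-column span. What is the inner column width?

Outer content = 2053 − 2·120 = 1813 px.
1813 − 20·14 = 1533; ÷21 gives c = 73 px.
Span of 8: 8·73 + 7·14 = 584 + 98 = 682 px.
4d + 3·48 = 682 → 4d = 538 → d = 134.5 px.

134.5 px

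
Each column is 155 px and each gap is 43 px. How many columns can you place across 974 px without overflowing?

k columns need k·155 + (k−1)·43 = k·198 − 43.
k·198 − 43 ≤ 974 → k ≤ 1017 / 198 ≈ 5.14, so k = 5.

5 columns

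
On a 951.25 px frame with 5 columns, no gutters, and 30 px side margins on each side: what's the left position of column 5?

Take off 60 px of margins, leaving 891.25 px.
891.25 / 5 = 178.25 px per column.
Column 5 starts at margin + 4·(column + gutter) = 30 + 4·178.25 = 743 px.

743 px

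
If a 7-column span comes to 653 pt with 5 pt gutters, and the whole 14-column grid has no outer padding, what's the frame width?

1311 pt

7c + 6·5 = 653 → 7c = 623 → c = 89 pt.
Summing: 1246 + 65 = 1311 pt.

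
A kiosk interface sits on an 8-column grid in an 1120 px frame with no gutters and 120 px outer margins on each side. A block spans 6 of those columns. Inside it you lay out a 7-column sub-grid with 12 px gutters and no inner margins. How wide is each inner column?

Subtract both margins: 1120 − 2·120 = 880 px.
880 / 8 = 110 px per column.
With no gutters, 6 columns span 6·110 = 660 px.
7d + 6·12 = 660 → 7d = 588 → d = 84 px.

84 px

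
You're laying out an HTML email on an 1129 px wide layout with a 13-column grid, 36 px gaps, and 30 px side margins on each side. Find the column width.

49 px

Take off 60 px of margins, leaving 1069 px.
1069 − 12·36 = 637; ÷13 gives c = 49 px.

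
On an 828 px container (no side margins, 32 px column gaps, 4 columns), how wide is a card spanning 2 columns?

398 px

Subtracting 3 column gaps of 32 leaves 732 for 4 columns, so c = 183 px.
Span of 2: 2·183 + 1·32 = 366 + 32 = 398 px.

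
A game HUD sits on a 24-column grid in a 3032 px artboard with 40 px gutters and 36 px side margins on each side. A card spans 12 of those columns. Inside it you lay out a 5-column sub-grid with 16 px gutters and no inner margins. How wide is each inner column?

Outer content = 3032 − 2·36 = 2960 px.
2960 − 23·40 = 2040; ÷24 gives c = 85 px.
12-column span = 12·85 + 11·40 = 1460 px.
1460 − 4·16 = 1396; ÷5 gives d = 279.2 px.

279.2 px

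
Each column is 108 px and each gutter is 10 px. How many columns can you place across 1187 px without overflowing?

k columns need k·108 + (k−1)·10 = k·118 − 10.
k·118 − 10 ≤ 1187 → k ≤ 1197 / 118 ≈ 10.14, so k = 10.

10 columns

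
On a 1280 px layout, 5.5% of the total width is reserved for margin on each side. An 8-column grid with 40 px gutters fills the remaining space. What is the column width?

107.4 px

1280 × (1 − 2·5.5%) = 1280 × 89% = 1139.2 px for the columns.
8c + 7·40 = 1139.2 → 8c = 859.2 → c = 107.4 px.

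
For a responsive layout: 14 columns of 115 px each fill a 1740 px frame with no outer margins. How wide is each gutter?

14 columns take 14·115 = 1610 px; remaining 130 splits into 13 gutters.
g = 130 / 13 = 10 px.

10 px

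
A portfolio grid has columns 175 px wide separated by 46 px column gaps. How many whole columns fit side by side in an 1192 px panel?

5 columns

5 columns: 5·175 + 4·46 = 1059 px ≤ 1192.
6 columns: 1280 px > 1192. So 5.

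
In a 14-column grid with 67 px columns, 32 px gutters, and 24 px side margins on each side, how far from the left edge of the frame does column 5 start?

420 px

Column 5 starts at margin + 4·(column + gutter) = 24 + 4·99 = 420 px.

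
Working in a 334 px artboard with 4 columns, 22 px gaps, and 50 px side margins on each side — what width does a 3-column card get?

Inside the margins: 334 − 100 = 234 px.
Subtracting 3 gaps of 22 leaves 168 for 4 columns, so c = 42 px.
3 columns plus 2 gaps: 126 + 44 = 170 px.

170 px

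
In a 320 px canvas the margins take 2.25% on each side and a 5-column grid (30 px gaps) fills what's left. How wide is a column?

Each margin = 2.25% of 320 = 7.2 px; content = 320 − 2·7.2 = 305.6 px.
305.6 − 4·30 = 185.6; ÷5 gives c = 37.12 px.

37.12 px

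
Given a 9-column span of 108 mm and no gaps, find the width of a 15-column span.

9c = 108 → c = 12 mm.
With no gaps, 15 columns span 15·12 = 180 mm.

180 mm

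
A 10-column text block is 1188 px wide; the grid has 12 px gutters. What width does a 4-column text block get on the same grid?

10 columns + 9 gutters: 10c + 9·12 = 1188.
10c = 1188 − 108 = 1080, so c = 108 px.
4 columns plus 3 gutters: 432 + 36 = 468 px.

468 px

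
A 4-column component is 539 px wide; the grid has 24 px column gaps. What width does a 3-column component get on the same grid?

398.25 px

539 − 3·24 = 467; ÷4 gives c = 116.75 px.
3-column span = 3·116.75 + 2·24 = 398.25 px.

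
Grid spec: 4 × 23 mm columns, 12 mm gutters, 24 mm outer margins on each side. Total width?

176 mm

Total width: 2·24 + 4·23 + 3·12 = 176 mm.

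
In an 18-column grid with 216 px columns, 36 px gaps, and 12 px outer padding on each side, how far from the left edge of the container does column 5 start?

1020 px

Before column 5: the margin + 4 columns + 4 gaps.
Offset = 12 + 4·(216 + 36) = 12 + 1008 = 1020 px.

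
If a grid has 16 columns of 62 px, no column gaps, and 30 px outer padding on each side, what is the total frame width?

1052 px

Frame = 2·30 + 16·62 = 60 + 992 = 1052 px.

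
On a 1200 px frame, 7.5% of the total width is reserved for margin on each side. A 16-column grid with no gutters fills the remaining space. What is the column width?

Margins: 7.5% × 1200 = 90 px each, so content = 1200 − 180 = 1020 px.
16c = 1020 → c = 63.75 px.

63.75 px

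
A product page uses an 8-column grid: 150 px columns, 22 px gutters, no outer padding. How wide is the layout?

1354 px

Total width: 8·150 + 7·22 = 1354 px.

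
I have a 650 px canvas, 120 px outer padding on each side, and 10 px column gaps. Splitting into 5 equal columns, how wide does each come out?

74 px

Content width = 650 − 2·120 = 410 px.
410 − 4·10 = 370; ÷5 gives c = 74 px.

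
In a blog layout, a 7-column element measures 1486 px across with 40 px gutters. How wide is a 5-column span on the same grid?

1486 − 6·40 = 1246; ÷7 gives c = 178 px.
5-column span = 5·178 + 4·40 = 1050 px.

1050 px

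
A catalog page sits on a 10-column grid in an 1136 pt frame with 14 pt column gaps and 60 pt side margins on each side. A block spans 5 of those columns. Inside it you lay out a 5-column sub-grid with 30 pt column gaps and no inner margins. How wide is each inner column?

76.2 pt

Take off 120 pt of margins, leaving 1016 pt.
Subtracting 9 column gaps of 14 leaves 890 for 10 columns, so c = 89 pt.
Span of 5: 5·89 + 4·14 = 445 + 56 = 501 pt.
5d + 4·30 = 501 → 5d = 381 → d = 76.2 pt.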